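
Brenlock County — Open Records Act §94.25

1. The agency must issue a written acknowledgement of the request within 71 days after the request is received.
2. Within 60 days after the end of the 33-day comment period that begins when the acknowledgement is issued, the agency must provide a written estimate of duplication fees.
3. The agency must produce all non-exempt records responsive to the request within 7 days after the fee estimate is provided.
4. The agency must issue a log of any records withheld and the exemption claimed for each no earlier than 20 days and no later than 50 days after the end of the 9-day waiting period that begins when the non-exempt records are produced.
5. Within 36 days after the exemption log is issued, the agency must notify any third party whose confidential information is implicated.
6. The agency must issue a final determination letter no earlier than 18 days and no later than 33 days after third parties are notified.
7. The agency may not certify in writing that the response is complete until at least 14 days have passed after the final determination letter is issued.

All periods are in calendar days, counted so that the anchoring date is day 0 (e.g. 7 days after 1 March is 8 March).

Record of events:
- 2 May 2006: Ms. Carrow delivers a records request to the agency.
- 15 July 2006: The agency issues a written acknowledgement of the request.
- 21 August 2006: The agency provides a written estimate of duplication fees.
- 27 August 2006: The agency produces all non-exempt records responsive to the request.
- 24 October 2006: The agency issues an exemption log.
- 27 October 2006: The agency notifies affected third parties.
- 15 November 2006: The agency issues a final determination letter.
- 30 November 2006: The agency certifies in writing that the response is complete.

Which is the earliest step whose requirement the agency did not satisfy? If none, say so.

Step 1 — counting 71 days from 2 May 2006 (when the request is received) gives a deadline of 12 July 2006; 15 July 2006 misses that deadline by 3 days.
The procedure was therefore not followed at step 1.

Step 1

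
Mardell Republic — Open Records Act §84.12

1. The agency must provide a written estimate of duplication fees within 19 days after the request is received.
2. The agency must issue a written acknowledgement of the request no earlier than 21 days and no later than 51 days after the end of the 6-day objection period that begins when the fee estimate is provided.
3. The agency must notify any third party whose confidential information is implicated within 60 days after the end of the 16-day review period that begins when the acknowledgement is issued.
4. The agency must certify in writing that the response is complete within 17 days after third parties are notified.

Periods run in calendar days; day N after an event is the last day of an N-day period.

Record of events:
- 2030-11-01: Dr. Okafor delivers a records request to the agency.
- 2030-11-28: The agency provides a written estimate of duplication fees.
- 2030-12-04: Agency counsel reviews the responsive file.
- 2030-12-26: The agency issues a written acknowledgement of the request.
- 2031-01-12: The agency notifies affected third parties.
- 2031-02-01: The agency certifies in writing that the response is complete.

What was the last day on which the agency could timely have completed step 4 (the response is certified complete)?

2031-01-29

Step 4 runs from 2031-01-12, when third parties are notified. 17 days after 2031-01-12 is 2031-01-29.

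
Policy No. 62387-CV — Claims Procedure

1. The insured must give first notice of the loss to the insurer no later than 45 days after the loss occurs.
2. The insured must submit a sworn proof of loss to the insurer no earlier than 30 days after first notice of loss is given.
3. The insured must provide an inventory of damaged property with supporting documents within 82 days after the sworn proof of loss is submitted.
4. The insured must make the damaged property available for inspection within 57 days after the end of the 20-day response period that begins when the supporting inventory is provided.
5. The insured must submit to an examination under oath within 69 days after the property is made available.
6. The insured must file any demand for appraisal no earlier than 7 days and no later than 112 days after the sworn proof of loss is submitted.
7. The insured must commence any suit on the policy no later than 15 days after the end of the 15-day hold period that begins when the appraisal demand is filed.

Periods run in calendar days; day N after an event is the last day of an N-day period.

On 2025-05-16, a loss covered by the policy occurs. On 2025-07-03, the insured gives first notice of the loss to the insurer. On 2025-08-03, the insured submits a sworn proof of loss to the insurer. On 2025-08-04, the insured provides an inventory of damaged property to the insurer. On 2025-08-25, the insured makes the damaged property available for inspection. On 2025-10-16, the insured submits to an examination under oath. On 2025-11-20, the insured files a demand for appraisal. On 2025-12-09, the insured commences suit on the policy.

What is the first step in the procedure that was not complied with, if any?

Step 1: 45 days after 2025-05-16 (when the loss occurs) is 2025-06-30; not done until 2025-07-03, 3 days after the deadline.
The analysis stops there.

Step 1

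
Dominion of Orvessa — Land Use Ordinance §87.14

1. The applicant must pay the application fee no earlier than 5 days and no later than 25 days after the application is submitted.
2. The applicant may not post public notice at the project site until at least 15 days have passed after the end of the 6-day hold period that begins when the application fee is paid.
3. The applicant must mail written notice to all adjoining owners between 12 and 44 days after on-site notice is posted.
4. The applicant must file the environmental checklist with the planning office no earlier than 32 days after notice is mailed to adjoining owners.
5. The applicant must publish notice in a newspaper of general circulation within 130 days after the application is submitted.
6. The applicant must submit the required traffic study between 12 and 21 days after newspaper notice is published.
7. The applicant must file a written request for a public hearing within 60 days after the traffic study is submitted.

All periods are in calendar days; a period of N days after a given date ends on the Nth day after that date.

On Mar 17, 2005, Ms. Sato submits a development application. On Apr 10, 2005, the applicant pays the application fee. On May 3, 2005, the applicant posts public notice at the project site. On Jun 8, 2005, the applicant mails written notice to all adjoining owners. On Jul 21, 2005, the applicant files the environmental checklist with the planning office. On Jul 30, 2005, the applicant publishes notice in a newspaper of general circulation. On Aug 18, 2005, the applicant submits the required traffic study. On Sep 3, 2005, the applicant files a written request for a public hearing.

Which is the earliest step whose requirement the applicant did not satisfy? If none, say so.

Step 1: the window is 5–25 days after Mar 17, 2005 (when the application is submitted), so Mar 22, 2005 through Apr 11, 2005; Apr 10, 2005 falls inside that range.
Step 2: the earliest permitted date is 15 days after Apr 16, 2005 (end of the 6-day hold period, which began when the application fee is paid on Apr 10, 2005), i.e. May 1, 2005; done May 3, 2005 — permitted.
Step 3: the window is 12–44 days after May 3, 2005 (when on-site notice is posted), so May 15, 2005 through Jun 16, 2005; done Jun 8, 2005 — within the window.
Step 4: the earliest permitted date is 32 days after Jun 8, 2005 (when notice is mailed to adjoining owners), i.e. Jul 10, 2005; done Jul 21, 2005 — permitted.
Step 5: 130 days after Mar 17, 2005 (when the application is submitted) is Jul 25, 2005; Jul 30, 2005 misses that deadline by 5 days.
The analysis stops there.

Step 5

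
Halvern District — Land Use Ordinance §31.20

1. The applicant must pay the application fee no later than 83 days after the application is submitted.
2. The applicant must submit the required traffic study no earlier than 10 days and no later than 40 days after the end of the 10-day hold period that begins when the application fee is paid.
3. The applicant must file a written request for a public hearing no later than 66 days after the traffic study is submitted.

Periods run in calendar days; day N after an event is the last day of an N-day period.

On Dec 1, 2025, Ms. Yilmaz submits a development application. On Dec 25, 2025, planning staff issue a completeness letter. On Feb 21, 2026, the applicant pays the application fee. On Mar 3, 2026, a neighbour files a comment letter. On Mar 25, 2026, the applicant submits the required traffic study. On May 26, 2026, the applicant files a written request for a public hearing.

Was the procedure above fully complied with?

Yes

(1) due by Dec 1, 2025 + 83 days = Feb 22, 2026; Feb 21, 2026 is within that limit.
(2) the permitted window runs from Mar 3, 2026 + 10 = Mar 13, 2026 to Mar 3, 2026 + 40 = Apr 12, 2026; done Mar 25, 2026 — within the window.
(3) due by Mar 25, 2026 + 66 days = May 30, 2026; May 26, 2026 is within that limit.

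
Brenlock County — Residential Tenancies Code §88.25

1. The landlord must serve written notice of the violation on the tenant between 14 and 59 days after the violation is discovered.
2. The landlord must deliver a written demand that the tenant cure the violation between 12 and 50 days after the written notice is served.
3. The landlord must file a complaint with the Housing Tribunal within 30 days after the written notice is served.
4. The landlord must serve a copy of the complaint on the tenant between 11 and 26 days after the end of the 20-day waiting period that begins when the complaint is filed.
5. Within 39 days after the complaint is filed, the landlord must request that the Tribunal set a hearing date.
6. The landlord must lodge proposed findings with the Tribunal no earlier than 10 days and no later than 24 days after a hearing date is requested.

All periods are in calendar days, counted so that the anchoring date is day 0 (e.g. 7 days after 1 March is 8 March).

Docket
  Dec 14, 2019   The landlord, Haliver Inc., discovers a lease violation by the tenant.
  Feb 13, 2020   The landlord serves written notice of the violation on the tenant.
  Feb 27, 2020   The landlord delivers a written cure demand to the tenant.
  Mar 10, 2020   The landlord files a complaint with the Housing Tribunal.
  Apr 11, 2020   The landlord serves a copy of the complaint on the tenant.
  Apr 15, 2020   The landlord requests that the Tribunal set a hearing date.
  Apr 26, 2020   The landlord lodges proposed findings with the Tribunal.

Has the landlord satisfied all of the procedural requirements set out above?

No

Step 1 — 14 and 59 days from Dec 14, 2019 (when the violation is discovered) are Dec 28, 2019 and Feb 11, 2020 respectively; Feb 13, 2020 is 2 days past the end of the window.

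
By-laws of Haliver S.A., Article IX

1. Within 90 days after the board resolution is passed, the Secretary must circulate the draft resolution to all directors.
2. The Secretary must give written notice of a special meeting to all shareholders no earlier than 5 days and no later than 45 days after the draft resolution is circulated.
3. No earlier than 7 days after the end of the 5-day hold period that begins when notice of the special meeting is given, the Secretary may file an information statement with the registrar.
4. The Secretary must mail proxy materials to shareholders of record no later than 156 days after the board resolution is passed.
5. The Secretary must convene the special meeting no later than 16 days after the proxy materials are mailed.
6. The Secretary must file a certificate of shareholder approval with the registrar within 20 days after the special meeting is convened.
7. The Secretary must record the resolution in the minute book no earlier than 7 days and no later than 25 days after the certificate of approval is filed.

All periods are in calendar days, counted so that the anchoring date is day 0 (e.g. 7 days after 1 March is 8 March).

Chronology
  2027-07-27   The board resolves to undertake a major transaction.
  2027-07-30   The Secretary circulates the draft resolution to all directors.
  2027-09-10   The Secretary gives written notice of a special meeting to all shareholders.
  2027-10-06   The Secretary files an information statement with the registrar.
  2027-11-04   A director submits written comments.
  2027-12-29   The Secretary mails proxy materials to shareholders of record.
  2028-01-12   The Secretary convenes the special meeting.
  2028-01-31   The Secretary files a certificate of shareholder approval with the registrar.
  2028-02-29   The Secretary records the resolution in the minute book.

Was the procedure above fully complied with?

Step 1 — counting 90 days from 2027-07-27 (when the board resolution is passed) gives a deadline of 2027-10-25; completed 2027-07-30, before the deadline.
Step 2 — 5 and 45 days from 2027-07-30 (when the draft resolution is circulated) are 2027-08-04 and 2027-09-13 respectively; done 2027-09-10, which is between those dates.
Step 3 — must wait 7 days from 2027-09-15 (end of the 5-day hold period, which began when notice of the special meeting is given on 2027-09-10), so not before 2027-09-22; done 2027-10-06 — permitted.
Step 4 — counting 156 days from 2027-07-27 (when the board resolution is passed) gives a deadline of 2027-12-30; completed 2027-12-29, before the deadline.
Step 5 — counting 16 days from 2027-12-29 (when the proxy materials are mailed) gives a deadline of 2028-01-14; 2028-01-12 is within that limit.
Step 6 — counting 20 days from 2028-01-12 (when the special meeting is convened) gives a deadline of 2028-02-01; completed 2028-01-31, before the deadline.
Step 7 — 7 and 25 days from 2028-01-31 (when the certificate of approval is filed) are 2028-02-07 and 2028-02-25 respectively; done 2028-02-29 — 4 days after the window closed.
No need to go further; step 7 was not satisfied.

No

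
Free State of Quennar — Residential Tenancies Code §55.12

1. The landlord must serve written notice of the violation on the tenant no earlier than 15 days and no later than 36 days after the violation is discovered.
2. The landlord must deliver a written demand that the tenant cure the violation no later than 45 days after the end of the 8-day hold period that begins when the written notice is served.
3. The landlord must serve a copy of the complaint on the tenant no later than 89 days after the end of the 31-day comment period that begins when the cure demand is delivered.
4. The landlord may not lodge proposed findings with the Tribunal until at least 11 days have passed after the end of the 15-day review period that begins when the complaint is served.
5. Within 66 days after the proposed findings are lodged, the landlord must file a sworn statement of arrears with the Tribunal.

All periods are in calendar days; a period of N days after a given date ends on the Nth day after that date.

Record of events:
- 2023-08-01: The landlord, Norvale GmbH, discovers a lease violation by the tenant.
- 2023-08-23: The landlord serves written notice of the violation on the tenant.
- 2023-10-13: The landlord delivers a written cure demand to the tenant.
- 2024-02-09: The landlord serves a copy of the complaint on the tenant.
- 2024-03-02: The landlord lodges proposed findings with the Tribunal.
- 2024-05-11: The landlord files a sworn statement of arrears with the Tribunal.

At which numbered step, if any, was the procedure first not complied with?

Step 4

(1) the permitted window runs from 2023-08-01 + 15 = 2023-08-16 to 2023-08-01 + 36 = 2023-09-06; done 2023-08-23, which is between those dates.
(2) due by 2023-08-31 + 45 days = 2023-10-15; 2023-10-13 is within that limit.
(3) due by 2023-11-13 + 89 days = 2024-02-10; completed 2024-02-09, before the deadline.
(4) permitted from 2024-02-24 + 11 days = 2024-03-06 onward; 2024-03-02 is 4 days before the earliest permitted date.
Later steps need not be reached.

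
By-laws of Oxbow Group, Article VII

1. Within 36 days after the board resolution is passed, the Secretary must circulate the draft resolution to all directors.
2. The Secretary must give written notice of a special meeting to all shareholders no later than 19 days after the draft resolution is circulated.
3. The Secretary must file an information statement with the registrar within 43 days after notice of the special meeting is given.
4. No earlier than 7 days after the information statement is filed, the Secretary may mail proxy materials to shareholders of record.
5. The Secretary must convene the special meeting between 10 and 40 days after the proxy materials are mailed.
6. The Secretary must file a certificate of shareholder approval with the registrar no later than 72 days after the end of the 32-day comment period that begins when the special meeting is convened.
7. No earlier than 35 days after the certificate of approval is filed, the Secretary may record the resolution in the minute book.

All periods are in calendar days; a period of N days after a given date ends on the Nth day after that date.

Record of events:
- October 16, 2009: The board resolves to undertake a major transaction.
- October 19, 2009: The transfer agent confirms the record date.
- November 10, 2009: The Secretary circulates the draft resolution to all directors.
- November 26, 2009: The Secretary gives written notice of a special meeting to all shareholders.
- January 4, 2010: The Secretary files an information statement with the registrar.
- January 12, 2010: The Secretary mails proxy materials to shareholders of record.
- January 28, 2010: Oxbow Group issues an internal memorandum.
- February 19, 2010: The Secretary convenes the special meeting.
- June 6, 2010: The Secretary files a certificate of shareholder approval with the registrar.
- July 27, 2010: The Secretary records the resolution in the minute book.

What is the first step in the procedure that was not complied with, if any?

Step 6

Step 1 — counting 36 days from October 16, 2009 (when the board resolution is passed) gives a deadline of November 21, 2009; completed November 10, 2009, before the deadline.
Step 2 — counting 19 days from November 10, 2009 (when the draft resolution is circulated) gives a deadline of November 29, 2009; done November 26, 2009 — timely.
Step 3 — counting 43 days from November 26, 2009 (when notice of the special meeting is given) gives a deadline of January 8, 2010; January 4, 2010 is within that limit.
Step 4 — must wait 7 days from January 4, 2010 (when the information statement is filed), so not before January 11, 2010; January 12, 2010 is on or after that date.
Step 5 — 10 and 40 days from January 12, 2010 (when the proxy materials are mailed) are January 22, 2010 and February 21, 2010 respectively; February 19, 2010 falls inside that range.
Step 6 — counting 72 days from March 23, 2010 (end of the 32-day comment period, which began when the special meeting is convened on February 19, 2010) gives a deadline of June 3, 2010; not done until June 6, 2010, 3 days after the deadline.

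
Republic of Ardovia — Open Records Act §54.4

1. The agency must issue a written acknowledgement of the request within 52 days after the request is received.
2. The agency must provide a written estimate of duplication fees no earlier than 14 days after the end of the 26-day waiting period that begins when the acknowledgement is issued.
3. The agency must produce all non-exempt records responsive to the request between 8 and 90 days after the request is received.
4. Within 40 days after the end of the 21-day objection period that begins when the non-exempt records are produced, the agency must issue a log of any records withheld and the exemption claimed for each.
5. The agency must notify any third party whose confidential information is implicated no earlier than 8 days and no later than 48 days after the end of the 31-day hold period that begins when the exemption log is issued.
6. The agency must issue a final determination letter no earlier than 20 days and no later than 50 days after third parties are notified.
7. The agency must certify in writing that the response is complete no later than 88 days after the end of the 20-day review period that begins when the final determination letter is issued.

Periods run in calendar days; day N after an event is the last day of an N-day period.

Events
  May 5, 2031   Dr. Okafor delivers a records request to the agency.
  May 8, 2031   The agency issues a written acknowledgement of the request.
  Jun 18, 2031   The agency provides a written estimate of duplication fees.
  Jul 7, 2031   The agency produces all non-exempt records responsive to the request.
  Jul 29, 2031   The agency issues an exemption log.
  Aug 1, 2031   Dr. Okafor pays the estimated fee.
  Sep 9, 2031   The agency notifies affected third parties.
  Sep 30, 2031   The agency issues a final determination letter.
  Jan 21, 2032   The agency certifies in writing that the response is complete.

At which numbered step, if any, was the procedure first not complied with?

(1) due by May 5, 2031 + 52 days = Jun 26, 2031; done May 8, 2031 — timely.
(2) permitted from Jun 3, 2031 + 14 days = Jun 17, 2031 onward; Jun 18, 2031 is on or after that date.
(3) the permitted window runs from May 5, 2031 + 8 = May 13, 2031 to May 5, 2031 + 90 = Aug 3, 2031; done Jul 7, 2031, which is between those dates.
(4) due by Jul 28, 2031 + 40 days = Sep 6, 2031; completed Jul 29, 2031, before the deadline.
(5) the permitted window runs from Aug 29, 2031 + 8 = Sep 6, 2031 to Aug 29, 2031 + 48 = Oct 16, 2031; done Sep 9, 2031, which is between those dates.
(6) the permitted window runs from Sep 9, 2031 + 20 = Sep 29, 2031 to Sep 9, 2031 + 50 = Oct 29, 2031; Sep 30, 2031 falls inside that range.
(7) due by Oct 20, 2031 + 88 days = Jan 16, 2032; not done until Jan 21, 2032, 5 days after the deadline.
No need to go further; step 7 was not satisfied.

Step 7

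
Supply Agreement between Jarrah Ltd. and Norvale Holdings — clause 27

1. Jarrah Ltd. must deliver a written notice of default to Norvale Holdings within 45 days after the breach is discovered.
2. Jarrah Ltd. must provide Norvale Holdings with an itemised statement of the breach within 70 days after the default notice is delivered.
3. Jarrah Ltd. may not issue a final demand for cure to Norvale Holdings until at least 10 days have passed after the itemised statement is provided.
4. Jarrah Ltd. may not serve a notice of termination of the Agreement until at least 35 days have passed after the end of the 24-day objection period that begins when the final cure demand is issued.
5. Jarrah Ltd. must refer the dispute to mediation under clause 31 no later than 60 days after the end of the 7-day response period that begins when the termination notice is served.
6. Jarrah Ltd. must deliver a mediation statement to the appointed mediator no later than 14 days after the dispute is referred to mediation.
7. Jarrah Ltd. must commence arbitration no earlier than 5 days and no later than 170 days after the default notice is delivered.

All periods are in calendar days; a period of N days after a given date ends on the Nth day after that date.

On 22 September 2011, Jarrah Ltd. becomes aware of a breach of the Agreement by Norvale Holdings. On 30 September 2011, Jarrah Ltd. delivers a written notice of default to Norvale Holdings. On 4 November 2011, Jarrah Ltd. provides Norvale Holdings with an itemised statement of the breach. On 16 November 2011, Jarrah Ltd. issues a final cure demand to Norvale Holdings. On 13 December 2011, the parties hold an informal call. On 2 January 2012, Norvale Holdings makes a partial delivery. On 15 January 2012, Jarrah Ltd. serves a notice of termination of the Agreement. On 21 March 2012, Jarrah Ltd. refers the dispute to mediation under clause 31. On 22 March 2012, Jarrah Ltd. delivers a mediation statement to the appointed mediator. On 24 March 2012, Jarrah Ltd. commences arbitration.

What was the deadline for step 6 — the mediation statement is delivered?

4 April 2012

Step 6 runs from 21 March 2012, when the dispute is referred to mediation. 14 days after 21 March 2012 is 4 April 2012.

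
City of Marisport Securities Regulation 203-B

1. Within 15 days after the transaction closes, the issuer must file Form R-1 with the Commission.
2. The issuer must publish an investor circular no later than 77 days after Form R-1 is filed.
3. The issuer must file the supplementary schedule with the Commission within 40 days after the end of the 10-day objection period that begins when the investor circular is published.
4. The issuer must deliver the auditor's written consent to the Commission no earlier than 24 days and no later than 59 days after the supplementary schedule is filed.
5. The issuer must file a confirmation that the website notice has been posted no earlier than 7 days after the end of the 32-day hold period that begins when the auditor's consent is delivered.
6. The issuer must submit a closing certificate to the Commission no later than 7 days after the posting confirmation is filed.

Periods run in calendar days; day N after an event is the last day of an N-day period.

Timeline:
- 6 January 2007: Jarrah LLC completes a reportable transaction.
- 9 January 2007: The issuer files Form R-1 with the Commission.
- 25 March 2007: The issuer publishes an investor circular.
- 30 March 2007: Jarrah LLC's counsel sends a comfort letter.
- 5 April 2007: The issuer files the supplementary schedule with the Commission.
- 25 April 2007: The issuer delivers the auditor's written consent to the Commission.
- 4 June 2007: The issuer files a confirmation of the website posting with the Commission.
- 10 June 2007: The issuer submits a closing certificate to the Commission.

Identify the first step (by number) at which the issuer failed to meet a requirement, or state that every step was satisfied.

Step 1: 15 days after 6 January 2007 (when the transaction closes) is 21 January 2007; 9 January 2007 is within that limit.
Step 2: 77 days after 9 January 2007 (when Form R-1 is filed) is 27 March 2007; done 25 March 2007 — timely.
Step 3: 40 days after 4 April 2007 (end of the 10-day objection period, which began when the investor circular is published on 25 March 2007) is 14 May 2007; 5 April 2007 is within that limit.
Step 4: the window is 24–59 days after 5 April 2007 (when the supplementary schedule is filed), so 29 April 2007 through 3 June 2007; done 25 April 2007 — 4 days before the window opened.

Step 4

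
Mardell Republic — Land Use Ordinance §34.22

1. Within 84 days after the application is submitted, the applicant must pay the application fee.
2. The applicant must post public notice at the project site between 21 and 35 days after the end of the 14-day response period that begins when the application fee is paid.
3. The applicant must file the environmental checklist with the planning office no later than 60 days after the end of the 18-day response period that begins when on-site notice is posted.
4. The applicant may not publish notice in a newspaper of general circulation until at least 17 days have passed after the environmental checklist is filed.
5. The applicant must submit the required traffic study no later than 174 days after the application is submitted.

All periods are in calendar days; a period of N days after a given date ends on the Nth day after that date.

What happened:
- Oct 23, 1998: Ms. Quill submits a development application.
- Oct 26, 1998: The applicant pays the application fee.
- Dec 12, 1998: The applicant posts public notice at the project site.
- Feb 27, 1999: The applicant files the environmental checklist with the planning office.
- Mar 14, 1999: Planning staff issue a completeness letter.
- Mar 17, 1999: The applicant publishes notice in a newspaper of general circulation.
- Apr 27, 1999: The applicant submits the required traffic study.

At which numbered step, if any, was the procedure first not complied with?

Step 5

Step 1 — counting 84 days from Oct 23, 1998 (when the application is submitted) gives a deadline of Jan 15, 1999; done Oct 26, 1998 — timely.
Step 2 — 21 and 35 days from Nov 9, 1998 (end of the 14-day response period, which began when the application fee is paid on Oct 26, 1998) are Nov 30, 1998 and Dec 14, 1998 respectively; Dec 12, 1998 falls inside that range.
Step 3 — counting 60 days from Dec 30, 1998 (end of the 18-day response period, which began when on-site notice is posted on Dec 12, 1998) gives a deadline of Feb 28, 1999; completed Feb 27, 1999, before the deadline.
Step 4 — must wait 17 days from Feb 27, 1999 (when the environmental checklist is filed), so not before Mar 16, 1999; Mar 17, 1999 is on or after that date.
Step 5 — counting 174 days from Oct 23, 1998 (when the application is submitted) gives a deadline of Apr 15, 1999; not done until Apr 27, 1999, 12 days after the deadline.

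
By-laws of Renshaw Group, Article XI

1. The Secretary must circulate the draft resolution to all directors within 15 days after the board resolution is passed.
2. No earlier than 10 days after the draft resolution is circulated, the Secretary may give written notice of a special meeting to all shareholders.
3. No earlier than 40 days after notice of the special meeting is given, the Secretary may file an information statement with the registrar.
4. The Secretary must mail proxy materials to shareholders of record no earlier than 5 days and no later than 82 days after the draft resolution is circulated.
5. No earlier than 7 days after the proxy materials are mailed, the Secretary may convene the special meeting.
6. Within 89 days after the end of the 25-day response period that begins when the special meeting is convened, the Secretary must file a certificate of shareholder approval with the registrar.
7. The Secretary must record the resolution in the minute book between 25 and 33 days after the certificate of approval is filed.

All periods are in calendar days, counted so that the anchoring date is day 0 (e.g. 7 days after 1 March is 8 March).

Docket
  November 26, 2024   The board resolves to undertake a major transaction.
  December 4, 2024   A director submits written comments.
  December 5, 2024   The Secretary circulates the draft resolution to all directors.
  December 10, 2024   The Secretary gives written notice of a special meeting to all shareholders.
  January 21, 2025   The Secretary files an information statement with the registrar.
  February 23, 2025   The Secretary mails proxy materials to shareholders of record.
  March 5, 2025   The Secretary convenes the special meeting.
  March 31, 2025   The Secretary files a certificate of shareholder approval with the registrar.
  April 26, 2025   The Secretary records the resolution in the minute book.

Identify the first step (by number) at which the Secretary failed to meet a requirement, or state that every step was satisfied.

Step 2

(1) due by November 26, 2024 + 15 days = December 11, 2024; December 5, 2024 is within that limit.
(2) permitted from December 5, 2024 + 10 days = December 15, 2024 onward; done December 10, 2024 — 5 days too early.
The procedure was therefore not followed at step 2.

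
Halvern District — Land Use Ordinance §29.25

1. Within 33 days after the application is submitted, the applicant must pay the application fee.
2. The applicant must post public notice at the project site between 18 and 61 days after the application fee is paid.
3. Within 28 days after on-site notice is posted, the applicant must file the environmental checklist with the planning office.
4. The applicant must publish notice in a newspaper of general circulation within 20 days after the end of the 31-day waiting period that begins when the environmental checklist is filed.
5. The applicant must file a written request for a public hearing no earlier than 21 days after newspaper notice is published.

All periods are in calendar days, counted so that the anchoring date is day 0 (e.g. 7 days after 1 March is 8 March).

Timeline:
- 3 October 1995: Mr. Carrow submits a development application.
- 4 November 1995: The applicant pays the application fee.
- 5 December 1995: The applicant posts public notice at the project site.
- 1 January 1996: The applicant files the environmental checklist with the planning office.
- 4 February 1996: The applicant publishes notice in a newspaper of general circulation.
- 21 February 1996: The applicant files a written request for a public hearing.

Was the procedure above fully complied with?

Step 1: 33 days after 3 October 1995 (when the application is submitted) is 5 November 1995; completed 4 November 1995, before the deadline.
Step 2: the window is 18–61 days after 4 November 1995 (when the application fee is paid), so 22 November 1995 through 4 January 1996; done 5 December 1995 — within the window.
Step 3: 28 days after 5 December 1995 (when on-site notice is posted) is 2 January 1996; 1 January 1996 is within that limit.
Step 4: 20 days after 1 February 1996 (end of the 31-day waiting period, which began when the environmental checklist is filed on 1 January 1996) is 21 February 1996; 4 February 1996 is within that limit.
Step 5: the earliest permitted date is 21 days after 4 February 1996 (when newspaper notice is published), i.e. 25 February 1996; acted on 21 February 1996, 4 days prematurely.

No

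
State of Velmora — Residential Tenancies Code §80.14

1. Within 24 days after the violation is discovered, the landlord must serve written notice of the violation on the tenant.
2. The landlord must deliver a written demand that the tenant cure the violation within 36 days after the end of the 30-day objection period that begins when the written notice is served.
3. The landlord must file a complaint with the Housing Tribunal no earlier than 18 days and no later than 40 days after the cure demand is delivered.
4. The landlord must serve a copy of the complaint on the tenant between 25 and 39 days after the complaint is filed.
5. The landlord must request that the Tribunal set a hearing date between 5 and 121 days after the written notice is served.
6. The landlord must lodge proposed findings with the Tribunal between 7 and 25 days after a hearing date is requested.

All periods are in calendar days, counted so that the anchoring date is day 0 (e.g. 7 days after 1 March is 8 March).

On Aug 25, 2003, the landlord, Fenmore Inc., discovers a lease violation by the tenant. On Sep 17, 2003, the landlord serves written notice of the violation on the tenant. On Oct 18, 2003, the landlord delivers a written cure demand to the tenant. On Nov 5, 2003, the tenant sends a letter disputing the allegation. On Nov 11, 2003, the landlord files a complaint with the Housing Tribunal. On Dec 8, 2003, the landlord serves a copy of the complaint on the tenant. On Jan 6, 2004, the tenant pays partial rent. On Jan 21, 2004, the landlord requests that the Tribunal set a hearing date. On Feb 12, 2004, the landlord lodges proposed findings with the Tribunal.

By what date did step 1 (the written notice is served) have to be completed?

Sep 18, 2003

Step 1 runs from Aug 25, 2003, when the violation is discovered. 24 days after Aug 25, 2003 is Sep 18, 2003.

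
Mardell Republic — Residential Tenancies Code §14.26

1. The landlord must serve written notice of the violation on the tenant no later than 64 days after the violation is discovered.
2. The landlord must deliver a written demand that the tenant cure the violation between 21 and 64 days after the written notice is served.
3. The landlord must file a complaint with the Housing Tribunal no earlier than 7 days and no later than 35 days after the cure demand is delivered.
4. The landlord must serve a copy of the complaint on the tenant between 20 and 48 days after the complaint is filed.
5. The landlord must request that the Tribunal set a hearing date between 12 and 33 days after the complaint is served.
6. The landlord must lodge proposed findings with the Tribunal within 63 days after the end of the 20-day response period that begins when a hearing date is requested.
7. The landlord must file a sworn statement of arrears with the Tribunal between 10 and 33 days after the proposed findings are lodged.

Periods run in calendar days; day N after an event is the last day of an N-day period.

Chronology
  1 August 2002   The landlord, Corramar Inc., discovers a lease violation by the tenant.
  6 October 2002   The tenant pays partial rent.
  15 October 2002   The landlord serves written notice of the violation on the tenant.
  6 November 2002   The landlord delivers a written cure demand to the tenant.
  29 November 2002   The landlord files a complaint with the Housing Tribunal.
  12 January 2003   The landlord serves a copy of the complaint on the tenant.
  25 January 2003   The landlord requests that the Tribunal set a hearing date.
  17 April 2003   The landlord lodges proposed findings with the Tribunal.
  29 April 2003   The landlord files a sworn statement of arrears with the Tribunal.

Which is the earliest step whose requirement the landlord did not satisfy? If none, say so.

Step 1

(1) due by 1 August 2002 + 64 days = 4 October 2002; not done until 15 October 2002, 11 days after the deadline.
The analysis stops there.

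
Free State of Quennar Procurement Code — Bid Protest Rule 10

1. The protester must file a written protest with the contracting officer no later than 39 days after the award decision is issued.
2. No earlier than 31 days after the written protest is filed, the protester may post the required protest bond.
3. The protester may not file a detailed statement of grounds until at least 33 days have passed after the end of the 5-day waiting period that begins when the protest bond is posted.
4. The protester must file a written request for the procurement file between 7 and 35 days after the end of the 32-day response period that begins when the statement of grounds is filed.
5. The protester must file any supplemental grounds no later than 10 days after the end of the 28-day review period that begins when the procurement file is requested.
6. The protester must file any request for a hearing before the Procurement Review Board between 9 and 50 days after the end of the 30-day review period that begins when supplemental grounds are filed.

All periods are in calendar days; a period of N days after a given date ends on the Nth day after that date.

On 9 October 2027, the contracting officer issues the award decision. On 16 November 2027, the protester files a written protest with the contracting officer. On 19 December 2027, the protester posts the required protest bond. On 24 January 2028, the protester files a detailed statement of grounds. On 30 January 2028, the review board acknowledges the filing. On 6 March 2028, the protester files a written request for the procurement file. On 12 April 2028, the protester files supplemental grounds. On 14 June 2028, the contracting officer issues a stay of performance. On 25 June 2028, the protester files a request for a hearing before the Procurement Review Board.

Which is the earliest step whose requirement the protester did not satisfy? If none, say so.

Step 3

Step 1 — counting 39 days from 9 October 2027 (when the award decision is issued) gives a deadline of 17 November 2027; done 16 November 2027 — timely.
Step 2 — must wait 31 days from 16 November 2027 (when the written protest is filed), so not before 17 December 2027; done 19 December 2027 — permitted.
Step 3 — must wait 33 days from 24 December 2027 (end of the 5-day waiting period, which began when the protest bond is posted on 19 December 2027), so not before 26 January 2028; done 24 January 2028 — 2 days too early.
No need to go further; step 3 was not satisfied.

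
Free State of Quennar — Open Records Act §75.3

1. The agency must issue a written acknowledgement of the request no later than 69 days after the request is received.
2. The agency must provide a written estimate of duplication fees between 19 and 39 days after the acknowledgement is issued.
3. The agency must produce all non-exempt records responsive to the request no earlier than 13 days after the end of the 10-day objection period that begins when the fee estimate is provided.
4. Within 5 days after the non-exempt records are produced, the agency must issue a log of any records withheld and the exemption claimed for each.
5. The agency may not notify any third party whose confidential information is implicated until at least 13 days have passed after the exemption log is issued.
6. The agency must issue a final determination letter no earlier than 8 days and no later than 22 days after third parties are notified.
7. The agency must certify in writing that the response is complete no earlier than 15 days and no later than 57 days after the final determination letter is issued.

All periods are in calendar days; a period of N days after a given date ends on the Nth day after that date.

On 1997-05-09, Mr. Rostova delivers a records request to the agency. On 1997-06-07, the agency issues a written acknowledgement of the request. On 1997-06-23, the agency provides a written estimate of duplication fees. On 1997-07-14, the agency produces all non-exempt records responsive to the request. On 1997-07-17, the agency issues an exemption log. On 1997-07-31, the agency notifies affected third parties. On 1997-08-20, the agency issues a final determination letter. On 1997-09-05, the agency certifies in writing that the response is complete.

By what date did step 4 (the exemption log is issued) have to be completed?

Step 4 runs from 1997-07-14, when the non-exempt records are produced. 5 days after 1997-07-14 is 1997-07-19.

1997-07-19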